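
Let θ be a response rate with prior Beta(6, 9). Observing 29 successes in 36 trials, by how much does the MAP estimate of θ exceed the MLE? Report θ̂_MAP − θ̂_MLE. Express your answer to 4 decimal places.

Posterior is Beta(35, 16); MAP = (35−1)/(51−2) = 34/49 ≈ 0.69388.
MLE ignores the prior: θ̂_MLE = k/n = 29/36 ≈ 0.80556.
Difference = 34/49 − 29/36 = -197/1764 ≈ -0.1117.

MAP − MLE = -0.1117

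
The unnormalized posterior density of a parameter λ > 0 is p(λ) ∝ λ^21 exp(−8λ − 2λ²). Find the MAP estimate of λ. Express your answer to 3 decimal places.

ℓ'(λ) = 21/λ − 8 − 4λ. Setting this to zero and multiplying by λ: 4λ² + 8λ − 21 = 0.
λ = (−8 + √(8² + 4·4·21)) / (2·4) = (−8 + √400) / 8 = (−8 + 20)/8 = 3/2.
ℓ''(λ) = −21/λ² − 4 < 0, confirming a maximum.

λ̂_MAP = 1.500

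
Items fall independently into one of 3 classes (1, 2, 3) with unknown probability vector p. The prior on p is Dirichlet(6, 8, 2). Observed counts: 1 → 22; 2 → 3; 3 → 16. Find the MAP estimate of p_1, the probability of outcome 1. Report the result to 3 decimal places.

MAP estimate: 0.500

The posterior is Dirichlet(αᵢ + nᵢ) = Dirichlet(28, 11, 18).
For a Dirichlet(a₁,…,a_K) with all aᵢ > 1, the mode has j-th component (aⱼ − 1)/(Σaᵢ − K).
Here Σaᵢ = 57 and K = 3, so p_1 = (28 − 1)/(57 − 3) = 27/54 ≈ 0.500.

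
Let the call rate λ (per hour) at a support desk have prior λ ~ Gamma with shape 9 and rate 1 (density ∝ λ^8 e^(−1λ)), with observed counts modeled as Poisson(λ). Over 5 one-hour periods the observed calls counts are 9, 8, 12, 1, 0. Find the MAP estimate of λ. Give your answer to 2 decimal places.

Σxᵢ = 9+8+12+1+0 = 30, with n = 5.
Posterior ∝ λ^8e^(−1λ) · λ^30e^(−5λ) = λ^38e^(−6λ), i.e. Gamma(shape=39, rate=6).
The mode of a Gamma(a, b) with a ≥ 1 (shape–rate) is (a−1)/b = 38/6 ≈ 6.33.

λ̂_MAP = 6.33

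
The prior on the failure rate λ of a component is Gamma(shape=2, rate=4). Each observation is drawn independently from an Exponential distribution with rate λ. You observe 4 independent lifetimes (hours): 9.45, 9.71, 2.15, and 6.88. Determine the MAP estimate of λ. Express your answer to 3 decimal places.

The Exponential(rate=λ) likelihood is ∝ λ^n e^(−λΣtᵢ). Here n = 4 and Σtᵢ = 9.45 + 9.71 + 2.15 + 6.88 = 28.19.
Posterior ∝ λe^(−4λ) · λ^4e^(−28.19λ) = λ^5e^(−32.19λ), i.e. Gamma(6, 32.19).
Mode = (a−1)/b = 5/32.19 ≈ 0.155.

λ̂_MAP = 0.155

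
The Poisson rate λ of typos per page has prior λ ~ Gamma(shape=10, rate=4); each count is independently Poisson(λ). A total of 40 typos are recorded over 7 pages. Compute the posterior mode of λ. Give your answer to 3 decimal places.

λ̂_MAP = 4.455

Σxᵢ = 40, n = 7.
Posterior ∝ λ^9e^(−4λ) · λ^40e^(−7λ) = λ^49e^(−11λ), i.e. Gamma(shape=50, rate=11).
The mode of a Gamma(a, b) with a ≥ 1 (shape–rate) is (a−1)/b = 49/11 ≈ 4.455.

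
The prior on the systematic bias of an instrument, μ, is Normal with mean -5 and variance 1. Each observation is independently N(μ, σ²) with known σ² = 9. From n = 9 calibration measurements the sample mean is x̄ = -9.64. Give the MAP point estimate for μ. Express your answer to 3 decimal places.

n = 9, x̄ = -9.64.
For a Normal prior and Normal likelihood with known variance, the posterior is Normal; its mode equals its mean, the precision-weighted average.
Prior precision 1/σ₀² = 1/1 = 1; data precision n/σ² = 9/9 = 1.
μ̂ = (1·(-5) + 1·(-9.64)) / (1 + 1) = (-14.64)/2 = -7.320.

μ̂_MAP = -7.320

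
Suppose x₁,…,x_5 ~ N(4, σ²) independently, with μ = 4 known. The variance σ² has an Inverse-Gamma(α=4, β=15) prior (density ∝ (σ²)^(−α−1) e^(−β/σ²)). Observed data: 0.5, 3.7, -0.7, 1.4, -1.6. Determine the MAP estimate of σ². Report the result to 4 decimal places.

σ̂²_MAP = 6.8367

Sum of squared deviations about the known mean: SS = (0.5−4)² + (3.7−4)² + (-0.7−4)² + (1.4−4)² + (-1.6−4)² = 72.55.
The Normal likelihood contributes (σ²)^(−n/2) exp(−SS/(2σ²)), so the posterior is Inverse-Gamma(α + n/2, β + SS/2) = Inverse-Gamma(6.5, 51.275).
The mode of Inverse-Gamma(a, b) is b/(a+1) = 51.275/7.5 ≈ 6.8367.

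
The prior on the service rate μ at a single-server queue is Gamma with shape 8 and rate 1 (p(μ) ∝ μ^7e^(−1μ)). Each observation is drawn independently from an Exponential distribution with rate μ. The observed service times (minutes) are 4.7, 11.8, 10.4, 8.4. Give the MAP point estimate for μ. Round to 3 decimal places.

The Exponential(rate=μ) likelihood is ∝ μ^n e^(−μΣtᵢ). Here n = 4 and Σtᵢ = 4.7 + 11.8 + 10.4 + 8.4 = 35.3.
Posterior ∝ μ^7e^(−1μ) · μ^4e^(−35.3μ) = μ^11e^(−36.3μ), i.e. Gamma(12, 36.3).
Mode = (a−1)/b = 11/36.3 ≈ 0.303.

μ̂_MAP = 0.303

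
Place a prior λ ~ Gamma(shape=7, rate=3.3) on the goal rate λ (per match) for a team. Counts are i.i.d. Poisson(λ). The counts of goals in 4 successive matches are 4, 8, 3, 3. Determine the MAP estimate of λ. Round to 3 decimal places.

Σxᵢ = 4+8+3+3 = 18, with n = 4.
Posterior ∝ λ^6e^(−3.3λ) · λ^18e^(−4λ) = λ^24e^(−7.3λ), i.e. Gamma(shape=25, rate=7.3).
The mode of a Gamma(a, b) with a ≥ 1 (shape–rate) is (a−1)/b = 24/7.3 ≈ 3.288.

λ̂_MAP = 3.288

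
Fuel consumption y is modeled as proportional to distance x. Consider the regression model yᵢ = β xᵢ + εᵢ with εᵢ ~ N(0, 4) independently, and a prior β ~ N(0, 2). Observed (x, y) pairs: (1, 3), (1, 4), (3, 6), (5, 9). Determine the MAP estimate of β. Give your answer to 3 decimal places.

β̂_MAP = 1.842

log p(β | y) = −Σ(yᵢ − βxᵢ)²/(2·4) − β²/(2·2) + const.
Setting the derivative to zero: Σxᵢ(yᵢ − βxᵢ)/4 − β/2 = 0, so β = Σxᵢyᵢ / (Σxᵢ² + σ²/τ²).
Σxᵢyᵢ = 1·3 + 1·4 + 3·6 + 5·9 = 70; Σxᵢ² = 36; σ²/τ² = 2.
β̂_MAP = 70 / (36 + 2) = 70/38 ≈ 1.842.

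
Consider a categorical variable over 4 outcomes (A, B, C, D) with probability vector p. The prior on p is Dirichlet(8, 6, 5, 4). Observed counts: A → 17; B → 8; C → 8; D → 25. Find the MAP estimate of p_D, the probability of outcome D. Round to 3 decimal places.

The posterior is Dirichlet(αᵢ + nᵢ) = Dirichlet(25, 14, 13, 29).
For a Dirichlet(a₁,…,a_K) with all aᵢ > 1, the mode has j-th component (aⱼ − 1)/(Σaᵢ − K).
Here Σaᵢ = 81 and K = 4, so p_D = (29 − 1)/(81 − 4) = 28/77 ≈ 0.364.

MAP estimate of p_D = 0.364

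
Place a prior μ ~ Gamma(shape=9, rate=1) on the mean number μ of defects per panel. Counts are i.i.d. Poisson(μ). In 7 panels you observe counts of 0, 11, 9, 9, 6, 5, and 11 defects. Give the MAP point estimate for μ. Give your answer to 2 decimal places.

μ̂_MAP = 7.38

Σxᵢ = 0+11+9+9+6+5+11 = 51, with n = 7.
Posterior ∝ μ^8e^(−1μ) · μ^51e^(−7μ) = μ^59e^(−8μ), i.e. Gamma(shape=60, rate=8).
The mode of a Gamma(a, b) with a ≥ 1 (shape–rate) is (a−1)/b = 59/8 ≈ 7.38.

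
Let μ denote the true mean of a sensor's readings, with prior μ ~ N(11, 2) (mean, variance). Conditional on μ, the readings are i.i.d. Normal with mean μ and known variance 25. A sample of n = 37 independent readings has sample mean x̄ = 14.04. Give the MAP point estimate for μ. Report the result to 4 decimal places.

n = 37, x̄ = 14.04.
For a Normal prior and Normal likelihood with known variance, the posterior is Normal; its mode equals its mean, the precision-weighted average.
Prior precision 1/σ₀² = 1/2 = 0.5; data precision n/σ² = 37/25 = 1.48.
μ̂ = (0.5·11 + 1.48·14.04) / (0.5 + 1.48) = 26.2792/1.98 = 32849/2475 ≈ 13.2723.

μ̂_MAP = 13.2723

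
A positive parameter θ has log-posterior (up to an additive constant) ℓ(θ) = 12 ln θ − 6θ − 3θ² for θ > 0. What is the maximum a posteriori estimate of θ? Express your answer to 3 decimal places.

θ̂_MAP = 1.000

ℓ'(θ) = 12/θ − 6 − 6θ. Setting this to zero and multiplying by θ: 6θ² + 6θ − 12 = 0.
θ = (−6 + √(6² + 4·6·12)) / (2·6) = (−6 + √324) / 12 = (−6 + 18)/12 = 1.
ℓ''(θ) = −12/θ² − 6 < 0, confirming a maximum.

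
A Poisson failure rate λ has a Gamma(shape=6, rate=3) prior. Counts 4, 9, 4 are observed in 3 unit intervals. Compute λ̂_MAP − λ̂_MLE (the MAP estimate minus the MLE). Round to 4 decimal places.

MAP − MLE = -2.0000

Σxᵢ = 17. Posterior is Gamma(23, 6); MAP = (23−1)/6 = 22/6 ≈ 3.66667.
MLE = x̄ = 17/3 ≈ 5.66667.
Difference = 22/6 − 17/3 = -2 ≈ -2.0000.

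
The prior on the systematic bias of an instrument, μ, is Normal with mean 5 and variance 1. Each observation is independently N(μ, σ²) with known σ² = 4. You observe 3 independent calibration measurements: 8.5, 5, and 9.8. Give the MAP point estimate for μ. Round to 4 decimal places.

n = 3; x̄ = (8.5 + 5 + 9.8)/3 = 23.3/3 = 233/30 ≈ 7.7667.
For a Normal prior and Normal likelihood with known variance, the posterior is Normal; its mode equals its mean, the precision-weighted average.
Prior precision 1/σ₀² = 1/1 = 1; data precision n/σ² = 3/4 = 0.75.
μ̂ = (1·5 + 0.75·(233/30)) / (1 + 0.75) = 10.825/1.75 = 433/70 ≈ 6.1857.

μ̂_MAP = 6.1857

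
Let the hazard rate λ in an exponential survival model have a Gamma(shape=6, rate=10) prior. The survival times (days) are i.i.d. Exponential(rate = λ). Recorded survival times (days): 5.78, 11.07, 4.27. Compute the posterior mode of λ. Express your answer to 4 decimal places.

The Exponential(rate=λ) likelihood is ∝ λ^n e^(−λΣtᵢ). Here n = 3 and Σtᵢ = 5.78 + 11.07 + 4.27 = 21.12.
Posterior ∝ λ^5e^(−10λ) · λ^3e^(−21.12λ) = λ^8e^(−31.12λ), i.e. Gamma(9, 31.12).
Mode = (a−1)/b = 8/31.12 ≈ 0.2571.

λ̂_MAP = 0.2571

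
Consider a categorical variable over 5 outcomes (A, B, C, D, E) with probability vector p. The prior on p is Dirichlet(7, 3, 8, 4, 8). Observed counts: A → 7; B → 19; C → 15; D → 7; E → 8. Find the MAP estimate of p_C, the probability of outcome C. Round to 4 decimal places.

MAP estimate of p_C = 0.2716

The posterior is Dirichlet(αᵢ + nᵢ) = Dirichlet(14, 22, 23, 11, 16).
For a Dirichlet(a₁,…,a_K) with all aᵢ > 1, the mode has j-th component (aⱼ − 1)/(Σaᵢ − K).
Here Σaᵢ = 86 and K = 5, so p_C = (23 − 1)/(86 − 5) = 22/81 ≈ 0.2716.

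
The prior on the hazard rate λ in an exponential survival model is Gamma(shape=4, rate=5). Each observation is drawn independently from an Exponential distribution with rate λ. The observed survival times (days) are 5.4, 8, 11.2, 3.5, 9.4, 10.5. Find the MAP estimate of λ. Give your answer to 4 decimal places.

The Exponential(rate=λ) likelihood is ∝ λ^n e^(−λΣtᵢ). Here n = 6 and Σtᵢ = 5.4 + 8 + 11.2 + 3.5 + 9.4 + 10.5 = 48.
Posterior ∝ λ^3e^(−5λ) · λ^6e^(−48λ) = λ^9e^(−53λ), i.e. Gamma(10, 53).
Mode = (a−1)/b = 9/53 ≈ 0.1698.

λ̂_MAP = 0.1698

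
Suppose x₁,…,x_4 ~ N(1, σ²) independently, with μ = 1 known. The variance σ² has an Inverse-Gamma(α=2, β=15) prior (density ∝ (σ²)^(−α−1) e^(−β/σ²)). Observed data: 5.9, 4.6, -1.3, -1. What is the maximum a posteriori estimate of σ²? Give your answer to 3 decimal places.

σ̂²_MAP = 7.626

Sum of squared deviations about the known mean: SS = (5.9−1)² + (4.6−1)² + (-1.3−1)² + (-1−1)² = 46.26.
The Normal likelihood contributes (σ²)^(−n/2) exp(−SS/(2σ²)), so the posterior is Inverse-Gamma(α + n/2, β + SS/2) = Inverse-Gamma(4, 38.13).
The mode of Inverse-Gamma(a, b) is b/(a+1) = 38.13/5 ≈ 7.626.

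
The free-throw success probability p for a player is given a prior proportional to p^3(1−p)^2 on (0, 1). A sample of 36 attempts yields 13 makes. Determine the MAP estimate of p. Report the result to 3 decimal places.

The prior density ∝ p^3(1−p)^2 is the kernel of Beta(4, 3).
Data: 13 successes in 36 trials. The binomial likelihood contributes p^13(1−p)^23, so the posterior is Beta(4+13, 3+23) = Beta(17, 26).
For Beta(a, b) with a, b > 1 the mode is (a−1)/(a+b−2) = 16/41 ≈ 0.390.

p̂_MAP = 0.390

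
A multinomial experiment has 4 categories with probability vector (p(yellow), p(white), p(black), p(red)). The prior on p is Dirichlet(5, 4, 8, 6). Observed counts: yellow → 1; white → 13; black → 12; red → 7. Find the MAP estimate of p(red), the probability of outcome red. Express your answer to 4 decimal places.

The posterior is Dirichlet(αᵢ + nᵢ) = Dirichlet(6, 17, 20, 13).
For a Dirichlet(a₁,…,a_K) with all aᵢ > 1, the mode has j-th component (aⱼ − 1)/(Σaᵢ − K).
Here Σaᵢ = 56 and K = 4, so p(red) = (13 − 1)/(56 − 4) = 12/52 ≈ 0.2308.

MAP estimate of p(red) = 0.2308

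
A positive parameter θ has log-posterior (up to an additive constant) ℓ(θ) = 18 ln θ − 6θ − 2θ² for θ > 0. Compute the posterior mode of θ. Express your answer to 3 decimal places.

ℓ'(θ) = 18/θ − 6 − 4θ. Setting this to zero and multiplying by θ: 4θ² + 6θ − 18 = 0.
θ = (−6 + √(6² + 4·4·18)) / (2·4) = (−6 + √324) / 8 = (−6 + 18)/8 = 3/2.
ℓ''(θ) = −18/θ² − 4 < 0, confirming a maximum.

θ̂_MAP = 1.500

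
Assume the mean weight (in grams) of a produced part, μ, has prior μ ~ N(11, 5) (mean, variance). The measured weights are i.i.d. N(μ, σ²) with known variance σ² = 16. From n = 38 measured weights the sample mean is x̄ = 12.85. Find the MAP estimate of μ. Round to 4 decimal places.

μ̂_MAP = 12.7063

n = 38, x̄ = 12.85.
For a Normal prior and Normal likelihood with known variance, the posterior is Normal; its mode equals its mean, the precision-weighted average.
Prior precision 1/σ₀² = 1/5 = 0.2; data precision n/σ² = 38/16 = 2.375.
μ̂ = (0.2·11 + 2.375·12.85) / (0.2 + 2.375) = 32.71875/2.575 = 5235/412 ≈ 12.7063.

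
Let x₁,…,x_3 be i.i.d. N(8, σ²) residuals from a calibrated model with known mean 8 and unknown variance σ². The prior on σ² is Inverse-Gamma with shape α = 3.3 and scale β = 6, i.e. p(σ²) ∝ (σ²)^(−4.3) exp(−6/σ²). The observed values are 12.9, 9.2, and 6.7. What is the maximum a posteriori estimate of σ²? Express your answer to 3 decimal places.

σ̂²_MAP = 3.374

Sum of squared deviations about the known mean: SS = (12.9−8)² + (9.2−8)² + (6.7−8)² = 27.14.
The Normal likelihood contributes (σ²)^(−n/2) exp(−SS/(2σ²)), so the posterior is Inverse-Gamma(α + n/2, β + SS/2) = Inverse-Gamma(4.8, 19.57).
The mode of Inverse-Gamma(a, b) is b/(a+1) = 19.57/5.8 ≈ 3.374.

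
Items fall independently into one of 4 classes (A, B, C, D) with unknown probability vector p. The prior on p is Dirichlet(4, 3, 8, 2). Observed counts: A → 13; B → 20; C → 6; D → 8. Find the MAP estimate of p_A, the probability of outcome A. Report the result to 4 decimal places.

The posterior is Dirichlet(αᵢ + nᵢ) = Dirichlet(17, 23, 14, 10).
For a Dirichlet(a₁,…,a_K) with all aᵢ > 1, the mode has j-th component (aⱼ − 1)/(Σaᵢ − K).
Here Σaᵢ = 64 and K = 4, so p_A = (17 − 1)/(64 − 4) = 16/60 ≈ 0.2667.

MAP estimate of p_A = 0.2667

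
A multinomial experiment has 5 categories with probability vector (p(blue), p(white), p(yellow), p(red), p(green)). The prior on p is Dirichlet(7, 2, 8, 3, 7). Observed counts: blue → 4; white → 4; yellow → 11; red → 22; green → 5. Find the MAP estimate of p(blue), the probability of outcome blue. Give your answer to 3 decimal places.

The posterior is Dirichlet(αᵢ + nᵢ) = Dirichlet(11, 6, 19, 25, 12).
For a Dirichlet(a₁,…,a_K) with all aᵢ > 1, the mode has j-th component (aⱼ − 1)/(Σaᵢ − K).
Here Σaᵢ = 73 and K = 5, so p(blue) = (11 − 1)/(73 − 5) = 10/68 ≈ 0.147.

MAP estimate of p(blue) = 0.147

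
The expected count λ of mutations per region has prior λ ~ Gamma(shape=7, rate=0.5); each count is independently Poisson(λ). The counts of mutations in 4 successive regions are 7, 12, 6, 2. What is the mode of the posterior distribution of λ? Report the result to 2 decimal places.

Σxᵢ = 7+12+6+2 = 27, with n = 4.
Posterior ∝ λ^6e^(−0.5λ) · λ^27e^(−4λ) = λ^33e^(−4.5λ), i.e. Gamma(shape=34, rate=4.5).
The mode of a Gamma(a, b) with a ≥ 1 (shape–rate) is (a−1)/b = 33/4.5 ≈ 7.33.

λ̂_MAP = 7.33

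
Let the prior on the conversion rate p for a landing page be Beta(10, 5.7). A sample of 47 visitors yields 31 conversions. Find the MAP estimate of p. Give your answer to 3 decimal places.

p̂_MAP = 0.659

Prior: Beta(10, 5.7).
Data: 31 successes in 47 trials. The binomial likelihood contributes p^31(1−p)^16, so the posterior is Beta(10+31, 5.7+16) = Beta(41, 21.7).
For Beta(a, b) with a, b > 1 the mode is (a−1)/(a+b−2) = 40/60.7 ≈ 0.659.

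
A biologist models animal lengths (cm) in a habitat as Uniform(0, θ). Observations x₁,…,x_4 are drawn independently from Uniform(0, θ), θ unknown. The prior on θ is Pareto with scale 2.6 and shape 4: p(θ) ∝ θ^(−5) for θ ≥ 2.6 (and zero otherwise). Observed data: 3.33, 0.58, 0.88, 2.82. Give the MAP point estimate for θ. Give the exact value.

θ̂_MAP = 3.33

The Uniform(0, θ) likelihood is θ^(−n) for θ ≥ max(xᵢ), zero otherwise. Here max(xᵢ) = 3.33.
Posterior ∝ θ^(−5) · θ^(−4) = θ^(−9) on θ ≥ max(2.6, 3.33) = 3.33.
This density is strictly decreasing in θ, so the posterior mode lies at the lower boundary of the support.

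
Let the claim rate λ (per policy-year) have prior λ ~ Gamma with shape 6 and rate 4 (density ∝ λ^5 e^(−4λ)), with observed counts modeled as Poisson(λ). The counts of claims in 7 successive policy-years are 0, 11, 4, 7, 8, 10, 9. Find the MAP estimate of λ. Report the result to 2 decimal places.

λ̂_MAP = 4.91

Σxᵢ = 0+11+4+7+8+10+9 = 49, with n = 7.
Posterior ∝ λ^5e^(−4λ) · λ^49e^(−7λ) = λ^54e^(−11λ), i.e. Gamma(shape=55, rate=11).
The mode of a Gamma(a, b) with a ≥ 1 (shape–rate) is (a−1)/b = 54/11 ≈ 4.91.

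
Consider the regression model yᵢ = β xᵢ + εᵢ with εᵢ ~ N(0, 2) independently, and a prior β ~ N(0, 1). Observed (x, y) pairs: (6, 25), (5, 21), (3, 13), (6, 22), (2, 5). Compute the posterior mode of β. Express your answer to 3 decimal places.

log p(β | y) = −Σ(yᵢ − βxᵢ)²/(2·2) − β²/(2·1) + const.
Setting the derivative to zero: Σxᵢ(yᵢ − βxᵢ)/2 − β/1 = 0, so β = Σxᵢyᵢ / (Σxᵢ² + σ²/τ²).
Σxᵢyᵢ = 6·25 + 5·21 + 3·13 + 6·22 + 2·5 = 436; Σxᵢ² = 110; σ²/τ² = 2.
β̂_MAP = 436 / (110 + 2) = 436/112 ≈ 3.893.

β̂_MAP = 3.893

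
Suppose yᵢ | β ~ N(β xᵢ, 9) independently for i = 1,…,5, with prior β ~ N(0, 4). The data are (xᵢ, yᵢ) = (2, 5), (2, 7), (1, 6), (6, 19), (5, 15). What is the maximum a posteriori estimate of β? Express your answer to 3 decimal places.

log p(β | y) = −Σ(yᵢ − βxᵢ)²/(2·9) − β²/(2·4) + const.
Setting the derivative to zero: Σxᵢ(yᵢ − βxᵢ)/9 − β/4 = 0, so β = Σxᵢyᵢ / (Σxᵢ² + σ²/τ²).
Σxᵢyᵢ = 2·5 + 2·7 + 1·6 + 6·19 + 5·15 = 219; Σxᵢ² = 70; σ²/τ² = 2.25.
β̂_MAP = 219 / (70 + 2.25) = 219/72.25 ≈ 3.031.

β̂_MAP = 3.031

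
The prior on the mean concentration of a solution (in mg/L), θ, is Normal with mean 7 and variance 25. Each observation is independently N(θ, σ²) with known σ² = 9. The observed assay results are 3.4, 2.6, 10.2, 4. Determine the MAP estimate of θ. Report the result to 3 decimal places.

θ̂_MAP = 5.211

n = 4; x̄ = (3.4 + 2.6 + 10.2 + 4)/4 = 20.2/4 = 5.05.
For a Normal prior and Normal likelihood with known variance, the posterior is Normal; its mode equals its mean, the precision-weighted average.
Prior precision 1/σ₀² = 1/25 = 0.04; data precision n/σ² = 4/9.
θ̂ = (0.04·7 + (4/9)·5.05) / (0.04 + 4/9) = (568/225)/(109/225) = 568/109 ≈ 5.211.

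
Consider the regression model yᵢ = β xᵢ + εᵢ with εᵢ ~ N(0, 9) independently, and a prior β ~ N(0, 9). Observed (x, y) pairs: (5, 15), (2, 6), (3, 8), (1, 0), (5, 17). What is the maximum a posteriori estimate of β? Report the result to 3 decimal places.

β̂_MAP = 3.015

log p(β | y) = −Σ(yᵢ − βxᵢ)²/(2·9) − β²/(2·9) + const.
Setting the derivative to zero: Σxᵢ(yᵢ − βxᵢ)/9 − β/9 = 0, so β = Σxᵢyᵢ / (Σxᵢ² + σ²/τ²).
Σxᵢyᵢ = 5·15 + 2·6 + 3·8 + 1·0 + 5·17 = 196; Σxᵢ² = 64; σ²/τ² = 1.
β̂_MAP = 196 / (64 + 1) = 196/65 ≈ 3.015.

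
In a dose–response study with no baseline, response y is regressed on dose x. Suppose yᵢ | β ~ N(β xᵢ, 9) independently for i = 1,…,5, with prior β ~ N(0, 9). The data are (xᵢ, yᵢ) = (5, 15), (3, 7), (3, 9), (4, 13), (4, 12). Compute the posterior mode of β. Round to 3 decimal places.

β̂_MAP = 2.934

log p(β | y) = −Σ(yᵢ − βxᵢ)²/(2·9) − β²/(2·9) + const.
Setting the derivative to zero: Σxᵢ(yᵢ − βxᵢ)/9 − β/9 = 0, so β = Σxᵢyᵢ / (Σxᵢ² + σ²/τ²).
Σxᵢyᵢ = 5·15 + 3·7 + 3·9 + 4·13 + 4·12 = 223; Σxᵢ² = 75; σ²/τ² = 1.
β̂_MAP = 223 / (75 + 1) = 223/76 ≈ 2.934.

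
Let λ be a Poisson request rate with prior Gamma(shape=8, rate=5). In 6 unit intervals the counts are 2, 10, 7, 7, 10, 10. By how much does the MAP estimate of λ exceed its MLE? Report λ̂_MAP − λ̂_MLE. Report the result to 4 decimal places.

MAP − MLE = -2.8485

Σxᵢ = 46. Posterior is Gamma(54, 11); MAP = (54−1)/11 = 53/11 ≈ 4.81818.
MLE = x̄ = 46/6 ≈ 7.66667.
Difference = 53/11 − 46/6 = -94/33 ≈ -2.8485.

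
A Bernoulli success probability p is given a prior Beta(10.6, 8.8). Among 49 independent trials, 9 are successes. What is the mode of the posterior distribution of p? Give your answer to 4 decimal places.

Prior: Beta(10.6, 8.8).
Data: 9 successes in 49 trials. The binomial likelihood contributes p^9(1−p)^40, so the posterior is Beta(10.6+9, 8.8+40) = Beta(19.6, 48.8).
For Beta(a, b) with a, b > 1 the mode is (a−1)/(a+b−2) = 18.6/66.4 ≈ 0.2801.

p̂_MAP = 0.2801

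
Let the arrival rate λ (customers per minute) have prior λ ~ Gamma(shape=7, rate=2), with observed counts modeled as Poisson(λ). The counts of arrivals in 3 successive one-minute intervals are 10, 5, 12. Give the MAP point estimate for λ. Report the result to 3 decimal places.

λ̂_MAP = 6.600

Σxᵢ = 10+5+12 = 27, with n = 3.
Posterior ∝ λ^6e^(−2λ) · λ^27e^(−3λ) = λ^33e^(−5λ), i.e. Gamma(shape=34, rate=5).
The mode of a Gamma(a, b) with a ≥ 1 (shape–rate) is (a−1)/b = 33/5 ≈ 6.600.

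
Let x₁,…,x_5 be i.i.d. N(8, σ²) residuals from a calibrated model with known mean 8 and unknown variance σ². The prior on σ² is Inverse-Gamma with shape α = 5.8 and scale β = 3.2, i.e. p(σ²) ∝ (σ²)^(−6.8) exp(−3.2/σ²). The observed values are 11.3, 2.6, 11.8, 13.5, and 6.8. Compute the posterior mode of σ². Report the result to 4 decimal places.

σ̂²_MAP = 4.9774

Sum of squared deviations about the known mean: SS = (11.3−8)² + (2.6−8)² + (11.8−8)² + (13.5−8)² + (6.8−8)² = 86.18.
The Normal likelihood contributes (σ²)^(−n/2) exp(−SS/(2σ²)), so the posterior is Inverse-Gamma(α + n/2, β + SS/2) = Inverse-Gamma(8.3, 46.29).
The mode of Inverse-Gamma(a, b) is b/(a+1) = 46.29/9.3 ≈ 4.9774.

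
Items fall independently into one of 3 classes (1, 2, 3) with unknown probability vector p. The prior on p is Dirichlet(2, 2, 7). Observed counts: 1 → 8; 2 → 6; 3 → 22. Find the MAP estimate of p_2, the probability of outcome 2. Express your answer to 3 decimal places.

The posterior is Dirichlet(αᵢ + nᵢ) = Dirichlet(10, 8, 29).
For a Dirichlet(a₁,…,a_K) with all aᵢ > 1, the mode has j-th component (aⱼ − 1)/(Σaᵢ − K).
Here Σaᵢ = 47 and K = 3, so p_2 = (8 − 1)/(47 − 3) = 7/44 ≈ 0.159.

MAP estimate: 0.159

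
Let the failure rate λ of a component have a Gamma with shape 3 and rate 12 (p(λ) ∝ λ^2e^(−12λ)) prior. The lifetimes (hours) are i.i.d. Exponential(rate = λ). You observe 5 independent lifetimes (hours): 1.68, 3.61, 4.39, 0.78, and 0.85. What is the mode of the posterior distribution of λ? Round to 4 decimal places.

The Exponential(rate=λ) likelihood is ∝ λ^n e^(−λΣtᵢ). Here n = 5 and Σtᵢ = 1.68 + 3.61 + 4.39 + 0.78 + 0.85 = 11.31.
Posterior ∝ λ^2e^(−12λ) · λ^5e^(−11.31λ) = λ^7e^(−23.31λ), i.e. Gamma(8, 23.31).
Mode = (a−1)/b = 7/23.31 ≈ 0.3003.

λ̂_MAP = 0.3003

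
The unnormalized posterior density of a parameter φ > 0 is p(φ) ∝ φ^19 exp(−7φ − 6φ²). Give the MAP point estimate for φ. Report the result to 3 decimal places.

φ̂_MAP = 1.000

ℓ'(φ) = 19/φ − 7 − 12φ. Setting this to zero and multiplying by φ: 12φ² + 7φ − 19 = 0.
φ = (−7 + √(7² + 4·12·19)) / (2·12) = (−7 + √961) / 24 = (−7 + 31)/24 = 1.
ℓ''(φ) = −19/φ² − 12 < 0, confirming a maximum.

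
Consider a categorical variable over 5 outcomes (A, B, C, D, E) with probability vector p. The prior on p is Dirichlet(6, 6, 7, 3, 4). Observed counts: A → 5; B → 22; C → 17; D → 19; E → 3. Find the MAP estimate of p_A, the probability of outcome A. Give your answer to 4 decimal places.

MAP estimate of p_A = 0.1149

The posterior is Dirichlet(αᵢ + nᵢ) = Dirichlet(11, 28, 24, 22, 7).
For a Dirichlet(a₁,…,a_K) with all aᵢ > 1, the mode has j-th component (aⱼ − 1)/(Σaᵢ − K).
Here Σaᵢ = 92 and K = 5, so p_A = (11 − 1)/(92 − 5) = 10/87 ≈ 0.1149.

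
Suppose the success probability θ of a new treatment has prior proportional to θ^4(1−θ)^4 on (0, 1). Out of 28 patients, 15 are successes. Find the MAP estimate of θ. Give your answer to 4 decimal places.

The prior density ∝ θ^4(1−θ)^4 is the kernel of Beta(5, 5).
Data: 15 successes in 28 trials. The binomial likelihood contributes θ^15(1−θ)^13, so the posterior is Beta(5+15, 5+13) = Beta(20, 18).
For Beta(a, b) with a, b > 1 the mode is (a−1)/(a+b−2) = 19/36 ≈ 0.5278.

θ̂_MAP = 0.5278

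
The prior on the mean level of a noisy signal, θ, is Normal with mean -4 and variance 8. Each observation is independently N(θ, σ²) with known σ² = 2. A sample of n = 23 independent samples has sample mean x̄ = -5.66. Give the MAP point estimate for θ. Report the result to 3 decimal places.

θ̂_MAP = -5.642

n = 23, x̄ = -5.66.
For a Normal prior and Normal likelihood with known variance, the posterior is Normal; its mode equals its mean, the precision-weighted average.
Prior precision 1/σ₀² = 1/8 = 0.125; data precision n/σ² = 23/2 = 11.5.
θ̂ = (0.125·(-4) + 11.5·(-5.66)) / (0.125 + 11.5) = (-65.59)/11.625 = -13118/2325 ≈ -5.642.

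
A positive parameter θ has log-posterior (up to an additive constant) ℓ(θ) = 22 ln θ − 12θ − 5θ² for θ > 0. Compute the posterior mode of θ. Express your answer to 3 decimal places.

ℓ'(θ) = 22/θ − 12 − 10θ. Setting this to zero and multiplying by θ: 10θ² + 12θ − 22 = 0.
θ = (−12 + √(12² + 4·10·22)) / (2·10) = (−12 + √1024) / 20 = (−12 + 32)/20 = 1.
ℓ''(θ) = −22/θ² − 10 < 0, confirming a maximum.

θ̂_MAP = 1.000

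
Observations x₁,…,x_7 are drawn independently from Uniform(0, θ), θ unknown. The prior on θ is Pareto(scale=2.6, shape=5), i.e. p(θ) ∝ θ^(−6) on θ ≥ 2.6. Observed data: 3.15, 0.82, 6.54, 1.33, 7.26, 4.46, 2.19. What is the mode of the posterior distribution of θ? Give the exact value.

θ̂_MAP = 7.26

The Uniform(0, θ) likelihood is θ^(−n) for θ ≥ max(xᵢ), zero otherwise. Here max(xᵢ) = 7.26.
Posterior ∝ θ^(−6) · θ^(−7) = θ^(−13) on θ ≥ max(2.6, 7.26) = 7.26.
This density is strictly decreasing in θ, so the posterior mode lies at the lower boundary of the support.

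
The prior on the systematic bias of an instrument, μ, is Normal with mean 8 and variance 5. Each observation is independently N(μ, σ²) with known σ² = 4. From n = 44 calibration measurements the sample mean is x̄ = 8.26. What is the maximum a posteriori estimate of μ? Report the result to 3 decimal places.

n = 44, x̄ = 8.26.
For a Normal prior and Normal likelihood with known variance, the posterior is Normal; its mode equals its mean, the precision-weighted average.
Prior precision 1/σ₀² = 1/5 = 0.2; data precision n/σ² = 44/4 = 11.
μ̂ = (0.2·8 + 11·8.26) / (0.2 + 11) = 92.46/11.2 = 4623/560 ≈ 8.255.

μ̂_MAP = 8.255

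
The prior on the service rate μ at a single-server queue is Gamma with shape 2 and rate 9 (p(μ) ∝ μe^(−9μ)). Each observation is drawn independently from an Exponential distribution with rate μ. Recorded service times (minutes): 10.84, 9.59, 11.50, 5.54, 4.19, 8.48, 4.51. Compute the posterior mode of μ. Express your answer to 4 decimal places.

The Exponential(rate=μ) likelihood is ∝ μ^n e^(−μΣtᵢ). Here n = 7 and Σtᵢ = 10.84 + 9.59 + 11.50 + 5.54 + 4.19 + 8.48 + 4.51 = 54.65.
Posterior ∝ μe^(−9μ) · μ^7e^(−54.65μ) = μ^8e^(−63.65μ), i.e. Gamma(9, 63.65).
Mode = (a−1)/b = 8/63.65 ≈ 0.1257.

μ̂_MAP = 0.1257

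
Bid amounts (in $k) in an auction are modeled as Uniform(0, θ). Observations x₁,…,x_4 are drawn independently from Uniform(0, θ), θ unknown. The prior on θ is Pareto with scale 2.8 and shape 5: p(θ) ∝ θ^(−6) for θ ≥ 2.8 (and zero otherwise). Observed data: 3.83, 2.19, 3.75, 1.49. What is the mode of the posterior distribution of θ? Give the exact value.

θ̂_MAP = 3.83

The Uniform(0, θ) likelihood is θ^(−n) for θ ≥ max(xᵢ), zero otherwise. Here max(xᵢ) = 3.83.
Posterior ∝ θ^(−6) · θ^(−4) = θ^(−10) on θ ≥ max(2.8, 3.83) = 3.83.
This density is strictly decreasing in θ, so the posterior mode lies at the lower boundary of the support.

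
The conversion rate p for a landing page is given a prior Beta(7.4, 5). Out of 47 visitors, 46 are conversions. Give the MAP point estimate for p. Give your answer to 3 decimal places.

Prior: Beta(7.4, 5).
Data: 46 successes in 47 trials. The binomial likelihood contributes p^46(1−p)^1, so the posterior is Beta(7.4+46, 5+1) = Beta(53.4, 6).
For Beta(a, b) with a, b > 1 the mode is (a−1)/(a+b−2) = 52.4/57.4 ≈ 0.913.

p̂_MAP = 0.913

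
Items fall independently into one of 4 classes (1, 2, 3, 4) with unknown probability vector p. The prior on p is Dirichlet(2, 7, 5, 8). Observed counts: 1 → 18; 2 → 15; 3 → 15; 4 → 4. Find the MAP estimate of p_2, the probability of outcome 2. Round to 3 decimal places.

MAP estimate: 0.300

The posterior is Dirichlet(αᵢ + nᵢ) = Dirichlet(20, 22, 20, 12).
For a Dirichlet(a₁,…,a_K) with all aᵢ > 1, the mode has j-th component (aⱼ − 1)/(Σaᵢ − K).
Here Σaᵢ = 74 and K = 4, so p_2 = (22 − 1)/(74 − 4) = 21/70 ≈ 0.300.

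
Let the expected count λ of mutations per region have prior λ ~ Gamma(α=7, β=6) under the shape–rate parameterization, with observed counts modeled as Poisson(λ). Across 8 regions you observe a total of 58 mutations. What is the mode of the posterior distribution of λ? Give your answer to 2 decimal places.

Σxᵢ = 58, n = 8.
Posterior ∝ λ^6e^(−6λ) · λ^58e^(−8λ) = λ^64e^(−14λ), i.e. Gamma(shape=65, rate=14).
The mode of a Gamma(a, b) with a ≥ 1 (shape–rate) is (a−1)/b = 64/14 ≈ 4.57.

λ̂_MAP = 4.57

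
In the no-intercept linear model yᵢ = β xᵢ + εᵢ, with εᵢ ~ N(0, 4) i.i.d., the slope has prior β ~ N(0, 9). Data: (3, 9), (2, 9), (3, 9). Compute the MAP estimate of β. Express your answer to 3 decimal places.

log p(β | y) = −Σ(yᵢ − βxᵢ)²/(2·4) − β²/(2·9) + const.
Setting the derivative to zero: Σxᵢ(yᵢ − βxᵢ)/4 − β/9 = 0, so β = Σxᵢyᵢ / (Σxᵢ² + σ²/τ²).
Σxᵢyᵢ = 3·9 + 2·9 + 3·9 = 72; Σxᵢ² = 22; σ²/τ² = 4/9.
β̂_MAP = 72 / (22 + 4/9) = 72/(202/9) = 324/101 ≈ 3.208.

β̂_MAP = 3.208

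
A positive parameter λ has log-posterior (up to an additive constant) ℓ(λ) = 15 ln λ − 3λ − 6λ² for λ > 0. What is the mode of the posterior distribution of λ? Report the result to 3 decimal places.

λ̂_MAP = 1.000

ℓ'(λ) = 15/λ − 3 − 12λ. Setting this to zero and multiplying by λ: 12λ² + 3λ − 15 = 0.
λ = (−3 + √(3² + 4·12·15)) / (2·12) = (−3 + √729) / 24 = (−3 + 27)/24 = 1.
ℓ''(λ) = −15/λ² − 12 < 0, confirming a maximum.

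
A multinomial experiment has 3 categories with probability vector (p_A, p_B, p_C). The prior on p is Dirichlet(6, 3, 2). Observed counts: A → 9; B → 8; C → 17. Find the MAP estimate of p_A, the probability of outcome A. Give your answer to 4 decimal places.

MAP estimate of p_A = 0.3333

The posterior is Dirichlet(αᵢ + nᵢ) = Dirichlet(15, 11, 19).
For a Dirichlet(a₁,…,a_K) with all aᵢ > 1, the mode has j-th component (aⱼ − 1)/(Σaᵢ − K).
Here Σaᵢ = 45 and K = 3, so p_A = (15 − 1)/(45 − 3) = 14/42 ≈ 0.3333.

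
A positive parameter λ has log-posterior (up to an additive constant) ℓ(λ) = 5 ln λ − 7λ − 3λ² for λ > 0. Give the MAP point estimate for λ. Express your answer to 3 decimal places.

ℓ'(λ) = 5/λ − 7 − 6λ. Setting this to zero and multiplying by λ: 6λ² + 7λ − 5 = 0.
λ = (−7 + √(7² + 4·6·5)) / (2·6) = (−7 + √169) / 12 = (−7 + 13)/12 = 1/2.
ℓ''(λ) = −5/λ² − 6 < 0, confirming a maximum.

λ̂_MAP = 0.500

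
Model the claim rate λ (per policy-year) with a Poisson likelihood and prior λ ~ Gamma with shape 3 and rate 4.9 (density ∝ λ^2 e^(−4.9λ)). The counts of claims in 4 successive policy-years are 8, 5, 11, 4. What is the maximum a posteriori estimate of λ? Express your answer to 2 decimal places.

λ̂_MAP = 3.37

Σxᵢ = 8+5+11+4 = 28, with n = 4.
Posterior ∝ λ^2e^(−4.9λ) · λ^28e^(−4λ) = λ^30e^(−8.9λ), i.e. Gamma(shape=31, rate=8.9).
The mode of a Gamma(a, b) with a ≥ 1 (shape–rate) is (a−1)/b = 30/8.9 ≈ 3.37.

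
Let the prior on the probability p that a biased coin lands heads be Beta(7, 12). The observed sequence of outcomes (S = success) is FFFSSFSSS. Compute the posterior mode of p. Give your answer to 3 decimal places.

p̂_MAP = 0.423

Prior: Beta(7, 12).
Data: 5 successes in 9 trials (from the sequence). The binomial likelihood contributes p^5(1−p)^4, so the posterior is Beta(7+5, 12+4) = Beta(12, 16).
For Beta(a, b) with a, b > 1 the mode is (a−1)/(a+b−2) = 11/26 ≈ 0.423.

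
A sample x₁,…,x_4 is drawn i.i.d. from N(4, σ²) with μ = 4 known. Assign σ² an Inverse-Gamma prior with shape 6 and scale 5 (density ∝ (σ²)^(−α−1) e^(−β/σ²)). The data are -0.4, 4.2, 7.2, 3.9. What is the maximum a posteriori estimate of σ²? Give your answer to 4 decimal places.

σ̂²_MAP = 2.2028

Sum of squared deviations about the known mean: SS = (-0.4−4)² + (4.2−4)² + (7.2−4)² + (3.9−4)² = 29.65.
The Normal likelihood contributes (σ²)^(−n/2) exp(−SS/(2σ²)), so the posterior is Inverse-Gamma(α + n/2, β + SS/2) = Inverse-Gamma(8, 19.825).
The mode of Inverse-Gamma(a, b) is b/(a+1) = 19.825/9 ≈ 2.2028.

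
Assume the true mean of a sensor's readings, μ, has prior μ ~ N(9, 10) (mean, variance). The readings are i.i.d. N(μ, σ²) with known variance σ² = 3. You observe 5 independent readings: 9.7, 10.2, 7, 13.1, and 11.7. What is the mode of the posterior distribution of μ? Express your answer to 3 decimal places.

μ̂_MAP = 10.264

n = 5; x̄ = (9.7 + 10.2 + 7 + 13.1 + 11.7)/5 = 51.7/5 = 10.34.
For a Normal prior and Normal likelihood with known variance, the posterior is Normal; its mode equals its mean, the precision-weighted average.
Prior precision 1/σ₀² = 1/10 = 0.1; data precision n/σ² = 5/3.
μ̂ = (0.1·9 + (5/3)·10.34) / (0.1 + 5/3) = (272/15)/(53/30) = 544/53 ≈ 10.264.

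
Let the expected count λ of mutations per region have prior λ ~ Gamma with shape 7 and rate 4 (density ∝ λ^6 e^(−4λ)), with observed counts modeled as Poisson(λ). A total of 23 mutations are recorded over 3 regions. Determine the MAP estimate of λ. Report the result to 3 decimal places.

λ̂_MAP = 4.143

Σxᵢ = 23, n = 3.
Posterior ∝ λ^6e^(−4λ) · λ^23e^(−3λ) = λ^29e^(−7λ), i.e. Gamma(shape=30, rate=7).
The mode of a Gamma(a, b) with a ≥ 1 (shape–rate) is (a−1)/b = 29/7 ≈ 4.143.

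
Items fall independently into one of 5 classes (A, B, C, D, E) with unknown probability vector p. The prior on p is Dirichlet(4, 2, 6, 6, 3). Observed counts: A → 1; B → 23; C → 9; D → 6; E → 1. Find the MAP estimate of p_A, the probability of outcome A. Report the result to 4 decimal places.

MAP estimate of p_A = 0.0714

The posterior is Dirichlet(αᵢ + nᵢ) = Dirichlet(5, 25, 15, 12, 4).
For a Dirichlet(a₁,…,a_K) with all aᵢ > 1, the mode has j-th component (aⱼ − 1)/(Σaᵢ − K).
Here Σaᵢ = 61 and K = 5, so p_A = (5 − 1)/(61 − 5) = 4/56 ≈ 0.0714.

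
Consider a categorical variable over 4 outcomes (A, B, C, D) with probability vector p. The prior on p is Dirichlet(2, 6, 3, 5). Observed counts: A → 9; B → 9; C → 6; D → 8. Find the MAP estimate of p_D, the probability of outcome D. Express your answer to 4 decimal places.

MAP estimate of p_D = 0.2727

The posterior is Dirichlet(αᵢ + nᵢ) = Dirichlet(11, 15, 9, 13).
For a Dirichlet(a₁,…,a_K) with all aᵢ > 1, the mode has j-th component (aⱼ − 1)/(Σaᵢ − K).
Here Σaᵢ = 48 and K = 4, so p_D = (13 − 1)/(48 − 4) = 12/44 ≈ 0.2727.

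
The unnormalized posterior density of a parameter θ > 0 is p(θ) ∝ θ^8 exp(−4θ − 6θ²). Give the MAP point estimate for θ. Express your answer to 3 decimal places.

ℓ'(θ) = 8/θ − 4 − 12θ. Setting this to zero and multiplying by θ: 12θ² + 4θ − 8 = 0.
θ = (−4 + √(4² + 4·12·8)) / (2·12) = (−4 + √400) / 24 = (−4 + 20)/24 = 2/3.
ℓ''(θ) = −8/θ² − 12 < 0, confirming a maximum.

θ̂_MAP = 0.667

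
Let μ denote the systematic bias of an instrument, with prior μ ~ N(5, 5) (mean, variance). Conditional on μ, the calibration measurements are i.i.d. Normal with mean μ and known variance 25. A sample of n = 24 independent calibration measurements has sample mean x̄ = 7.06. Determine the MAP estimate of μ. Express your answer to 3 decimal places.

n = 24, x̄ = 7.06.
For a Normal prior and Normal likelihood with known variance, the posterior is Normal; its mode equals its mean, the precision-weighted average.
Prior precision 1/σ₀² = 1/5 = 0.2; data precision n/σ² = 24/25 = 0.96.
μ̂ = (0.2·5 + 0.96·7.06) / (0.2 + 0.96) = 7.7776/1.16 = 4861/725 ≈ 6.705.

μ̂_MAP = 6.705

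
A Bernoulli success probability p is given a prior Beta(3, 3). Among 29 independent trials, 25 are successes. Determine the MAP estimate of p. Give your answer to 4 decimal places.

p̂_MAP = 0.8182

Prior: Beta(3, 3).
Data: 25 successes in 29 trials. The binomial likelihood contributes p^25(1−p)^4, so the posterior is Beta(3+25, 3+4) = Beta(28, 7).
For Beta(a, b) with a, b > 1 the mode is (a−1)/(a+b−2) = 27/33 ≈ 0.8182.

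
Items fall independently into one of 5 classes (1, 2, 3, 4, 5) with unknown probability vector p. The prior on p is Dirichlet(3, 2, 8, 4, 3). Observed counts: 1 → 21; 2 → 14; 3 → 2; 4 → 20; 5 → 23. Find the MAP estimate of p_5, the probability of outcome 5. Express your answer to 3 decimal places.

The posterior is Dirichlet(αᵢ + nᵢ) = Dirichlet(24, 16, 10, 24, 26).
For a Dirichlet(a₁,…,a_K) with all aᵢ > 1, the mode has j-th component (aⱼ − 1)/(Σaᵢ − K).
Here Σaᵢ = 100 and K = 5, so p_5 = (26 − 1)/(100 − 5) = 25/95 ≈ 0.263.

MAP estimate: 0.263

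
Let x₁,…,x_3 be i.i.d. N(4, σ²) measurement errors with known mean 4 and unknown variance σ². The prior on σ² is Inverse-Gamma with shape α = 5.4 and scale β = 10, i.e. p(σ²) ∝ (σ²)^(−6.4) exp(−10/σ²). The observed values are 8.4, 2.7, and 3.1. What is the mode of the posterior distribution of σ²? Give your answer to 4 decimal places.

σ̂²_MAP = 2.6494

Sum of squared deviations about the known mean: SS = (8.4−4)² + (2.7−4)² + (3.1−4)² = 21.86.
The Normal likelihood contributes (σ²)^(−n/2) exp(−SS/(2σ²)), so the posterior is Inverse-Gamma(α + n/2, β + SS/2) = Inverse-Gamma(6.9, 20.93).
The mode of Inverse-Gamma(a, b) is b/(a+1) = 20.93/7.9 ≈ 2.6494.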